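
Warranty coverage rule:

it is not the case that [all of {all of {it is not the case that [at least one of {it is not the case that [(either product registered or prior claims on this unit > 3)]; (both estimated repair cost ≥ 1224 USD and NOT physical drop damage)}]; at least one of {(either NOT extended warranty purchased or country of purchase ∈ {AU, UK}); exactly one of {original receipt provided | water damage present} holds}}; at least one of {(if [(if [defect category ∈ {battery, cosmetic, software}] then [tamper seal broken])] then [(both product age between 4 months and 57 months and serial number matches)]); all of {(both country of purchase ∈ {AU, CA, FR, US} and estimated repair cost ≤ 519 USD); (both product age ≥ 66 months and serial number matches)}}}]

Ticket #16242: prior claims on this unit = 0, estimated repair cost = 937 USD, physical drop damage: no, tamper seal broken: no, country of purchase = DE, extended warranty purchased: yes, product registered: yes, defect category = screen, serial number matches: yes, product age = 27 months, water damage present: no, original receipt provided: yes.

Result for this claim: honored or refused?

Atomic conditions:
  product registered: yes → true
  prior claims on this unit > 3: 0 > 3 is false
  estimated repair cost ≥ 1224 USD: 937 ≥ 1224 is false
  NOT physical drop damage: no → true
  NOT extended warranty purchased: yes → false
  country of purchase ∈ {AU, UK}: DE is not in the set → false
  original receipt provided: yes → true
  water damage present: no → false
  defect category ∈ {battery, cosmetic, software}: screen is not in the set → false
  tamper seal broken: no → false
  product age between 4 months and 57 months: 27 in [4, 57] is true
  serial number matches: yes → true
  country of purchase ∈ {AU, CA, FR, US}: DE is not in the set → false
  estimated repair cost ≤ 519 USD: 937 ≤ 519 is false
  product age ≥ 66 months: 27 ≥ 66 is false
Combine:
[1.1.1.1.1.1] true OR false = true
[1.1.1.1.1] NOT true = false
[1.1.1.1.2] false AND true = false
[1.1.1.1] false OR false = false
[1.1.1] NOT false = true
[1.1.2.1] false OR false = false
[1.1.2.2] exactly-one(true, false) = true
[1.1.2] false OR true = true
[1.1] true AND true = true
[1.2.1.1] false → false (antecedent false ⇒ implication holds) = true
[1.2.1.2] true AND true = true
[1.2.1] true → true = true
[1.2.2.1] false AND false = false
[1.2.2.2] false AND true = false
[1.2.2] false AND false = false
[1.2] true OR false = true
[1] true AND true = true
[root] NOT true = false
Overall: false → refused

Refused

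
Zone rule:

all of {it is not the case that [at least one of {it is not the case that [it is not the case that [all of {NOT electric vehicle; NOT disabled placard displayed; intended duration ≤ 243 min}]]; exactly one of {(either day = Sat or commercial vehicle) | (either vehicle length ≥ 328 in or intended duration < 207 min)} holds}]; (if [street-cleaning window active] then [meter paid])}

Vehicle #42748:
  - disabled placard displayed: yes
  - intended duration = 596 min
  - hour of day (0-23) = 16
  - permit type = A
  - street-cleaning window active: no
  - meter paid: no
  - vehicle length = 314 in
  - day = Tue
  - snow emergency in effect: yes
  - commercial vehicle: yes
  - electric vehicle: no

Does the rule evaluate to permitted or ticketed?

Ticketed

Atomic conditions:
  NOT electric vehicle: no → true
  NOT disabled placard displayed: yes → false
  intended duration ≤ 243 min: 596 ≤ 243 is false
  day = Sat: Tue == Sat is false
  commercial vehicle: yes → true
  vehicle length ≥ 328 in: 314 ≥ 328 is false
  intended duration < 207 min: 596 < 207 is false
  street-cleaning window active: no → false
  meter paid: no → false
Combine:
[1.1.1.1.1] true AND false AND false = false
[1.1.1.1] NOT false = true
[1.1.1] NOT true = false
[1.1.2.1] false OR true = true
[1.1.2.2] false OR false = false
[1.1.2] exactly-one(true, false) = true
[1.1] false OR true = true
[1] NOT true = false
[2] false → false (antecedent false ⇒ implication holds) = true
[root] false AND true = false
Overall: false → ticketed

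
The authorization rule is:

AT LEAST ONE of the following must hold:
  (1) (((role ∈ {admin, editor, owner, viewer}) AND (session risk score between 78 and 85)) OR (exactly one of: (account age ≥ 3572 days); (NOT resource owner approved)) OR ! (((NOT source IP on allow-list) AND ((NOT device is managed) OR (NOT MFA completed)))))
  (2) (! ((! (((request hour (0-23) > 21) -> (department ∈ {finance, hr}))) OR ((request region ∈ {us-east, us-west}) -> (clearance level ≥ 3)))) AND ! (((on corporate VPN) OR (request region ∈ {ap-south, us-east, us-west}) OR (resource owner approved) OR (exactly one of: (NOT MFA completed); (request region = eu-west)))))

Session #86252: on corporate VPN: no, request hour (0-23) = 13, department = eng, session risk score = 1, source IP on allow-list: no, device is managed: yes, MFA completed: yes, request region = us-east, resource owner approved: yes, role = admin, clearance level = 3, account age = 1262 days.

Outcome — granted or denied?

Granted

Atomic conditions:
  role ∈ {admin, editor, owner, viewer}: admin is in the set → true
  session risk score between 78 and 85: 1 in [78, 85] is false
  account age ≥ 3572 days: 1262 ≥ 3572 is false
  NOT resource owner approved: yes → false
  NOT source IP on allow-list: no → true
  NOT device is managed: yes → false
  NOT MFA completed: yes → false
  request hour (0-23) > 21: 13 > 21 is false
  department ∈ {finance, hr}: eng is not in the set → false
  request region ∈ {us-east, us-west}: us-east is in the set → true
  clearance level ≥ 3: 3 ≥ 3 is true
  on corporate VPN: no → false
  request region ∈ {ap-south, us-east, us-west}: us-east is in the set → true
  resource owner approved: yes → true
  request region = eu-west: us-east == eu-west is false
Combine:
[1.1] true AND false = false
[1.2] exactly-one(false, false) = false
[1.3.1.2] false OR false = false
[1.3.1] true AND false = false
[1.3] NOT false = true
[1] false OR false OR true = true
[2.1.1.1.1] false → false (antecedent false ⇒ implication holds) = true
[2.1.1.1] NOT true = false
[2.1.1.2] true → true = true
[2.1.1] false OR true = true
[2.1] NOT true = false
[2.2.1.4] exactly-one(false, false) = false
[2.2.1] false OR true OR true OR false = true
[2.2] NOT true = false
[2] false AND false = false
[root] true OR false = true
Overall: true → granted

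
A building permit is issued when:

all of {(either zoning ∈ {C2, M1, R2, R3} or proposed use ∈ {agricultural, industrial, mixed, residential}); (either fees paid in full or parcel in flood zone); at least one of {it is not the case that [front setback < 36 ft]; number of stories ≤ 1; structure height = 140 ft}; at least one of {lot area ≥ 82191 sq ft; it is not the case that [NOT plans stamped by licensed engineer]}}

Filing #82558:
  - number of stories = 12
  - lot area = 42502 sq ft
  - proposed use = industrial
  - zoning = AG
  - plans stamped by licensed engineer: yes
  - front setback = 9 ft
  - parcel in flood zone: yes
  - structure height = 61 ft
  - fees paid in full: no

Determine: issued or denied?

Denied

Atomic conditions:
  zoning ∈ {C2, M1, R2, R3}: AG is not in the set → false
  proposed use ∈ {agricultural, industrial, mixed, residential}: industrial is in the set → true
  fees paid in full: no → false
  parcel in flood zone: yes → true
  front setback < 36 ft: 9 < 36 is true
  number of stories ≤ 1: 12 ≤ 1 is false
  structure height = 140 ft: 61 == 140 is false
  lot area ≥ 82191 sq ft: 42502 ≥ 82191 is false
  NOT plans stamped by licensed engineer: yes → false
Combine:
[1] false OR true = true
[2] false OR true = true
[3.1] NOT true = false
[3] false OR false OR false = false
[4.2] NOT false = true
[4] false OR true = true
[root] true AND true AND false AND true = false
Overall: false → denied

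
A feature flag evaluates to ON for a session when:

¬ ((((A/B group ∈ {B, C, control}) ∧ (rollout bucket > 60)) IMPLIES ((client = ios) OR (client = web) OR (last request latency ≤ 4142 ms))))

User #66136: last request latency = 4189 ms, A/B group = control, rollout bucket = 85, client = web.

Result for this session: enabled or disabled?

Atomic conditions:
  A/B group ∈ {B, C, control}: control is in the set → true
  rollout bucket > 60: 85 > 60 is true
  client = ios: web == ios is false
  client = web: web == web is true
  last request latency ≤ 4142 ms: 4189 ≤ 4142 is false
Combine:
[1.1] true AND true = true
[1.2] false OR true OR false = true
[1] true → true = true
[root] NOT true = false
Overall: false → disabled

Disabled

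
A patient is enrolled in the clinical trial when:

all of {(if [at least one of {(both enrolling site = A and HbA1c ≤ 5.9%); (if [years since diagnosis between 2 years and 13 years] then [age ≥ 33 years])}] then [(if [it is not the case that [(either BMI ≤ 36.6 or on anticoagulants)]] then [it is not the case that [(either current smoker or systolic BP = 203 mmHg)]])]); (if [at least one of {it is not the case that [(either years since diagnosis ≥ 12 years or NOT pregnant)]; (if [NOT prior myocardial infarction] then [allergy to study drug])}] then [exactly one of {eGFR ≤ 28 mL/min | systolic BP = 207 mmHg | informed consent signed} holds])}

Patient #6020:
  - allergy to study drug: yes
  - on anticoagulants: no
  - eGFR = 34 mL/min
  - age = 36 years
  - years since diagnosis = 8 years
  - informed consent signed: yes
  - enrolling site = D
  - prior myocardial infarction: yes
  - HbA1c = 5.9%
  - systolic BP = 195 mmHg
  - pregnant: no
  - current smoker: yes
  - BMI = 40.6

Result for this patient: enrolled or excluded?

Atomic conditions:
  enrolling site = A: D == A is false
  HbA1c ≤ 5.9%: 5.9 ≤ 5.9 is true
  years since diagnosis between 2 years and 13 years: 8 in [2, 13] is true
  age ≥ 33 years: 36 ≥ 33 is true
  BMI ≤ 36.6: 40.6 ≤ 36.6 is false
  on anticoagulants: no → false
  current smoker: yes → true
  systolic BP = 203 mmHg: 195 == 203 is false
  years since diagnosis ≥ 12 years: 8 ≥ 12 is false
  NOT pregnant: no → true
  NOT prior myocardial infarction: yes → false
  allergy to study drug: yes → true
  eGFR ≤ 28 mL/min: 34 ≤ 28 is false
  systolic BP = 207 mmHg: 195 == 207 is false
  informed consent signed: yes → true
Combine:
[1.1.1] false AND true = false
[1.1.2] true → true = true
[1.1] false OR true = true
[1.2.1.1] false OR false = false
[1.2.1] NOT false = true
[1.2.2.1] true OR false = true
[1.2.2] NOT true = false
[1.2] true → false = false
[1] true → false = false
[2.1.1.1] false OR true = true
[2.1.1] NOT true = false
[2.1.2] false → true (antecedent false ⇒ implication holds) = true
[2.1] false OR true = true
[2.2] exactly-one(false, false, true) = true
[2] true → true = true
[root] false AND true = false
Overall: false → excluded

Excluded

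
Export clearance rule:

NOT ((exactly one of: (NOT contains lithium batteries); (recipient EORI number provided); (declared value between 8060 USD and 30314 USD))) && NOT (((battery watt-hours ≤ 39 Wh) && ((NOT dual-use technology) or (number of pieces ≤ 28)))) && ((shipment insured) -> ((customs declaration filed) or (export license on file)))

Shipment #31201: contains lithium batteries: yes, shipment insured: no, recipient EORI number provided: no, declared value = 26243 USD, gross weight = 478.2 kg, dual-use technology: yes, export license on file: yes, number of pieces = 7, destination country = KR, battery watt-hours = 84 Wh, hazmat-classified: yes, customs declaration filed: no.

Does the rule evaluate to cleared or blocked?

Atomic conditions:
  NOT contains lithium batteries: yes → false
  recipient EORI number provided: no → false
  declared value between 8060 USD and 30314 USD: 26243 in [8060, 30314] is true
  battery watt-hours ≤ 39 Wh: 84 ≤ 39 is false
  NOT dual-use technology: yes → false
  number of pieces ≤ 28: 7 ≤ 28 is true
  shipment insured: no → false
  customs declaration filed: no → false
  export license on file: yes → true
Combine:
[1.1] exactly-one(false, false, true) = true
[1] NOT true = false
[2.1.2] false OR true = true
[2.1] false AND true = false
[2] NOT false = true
[3.2] false OR true = true
[3] false → true (antecedent false ⇒ implication holds) = true
[root] false AND true AND true = false
Overall: false → blocked

Blocked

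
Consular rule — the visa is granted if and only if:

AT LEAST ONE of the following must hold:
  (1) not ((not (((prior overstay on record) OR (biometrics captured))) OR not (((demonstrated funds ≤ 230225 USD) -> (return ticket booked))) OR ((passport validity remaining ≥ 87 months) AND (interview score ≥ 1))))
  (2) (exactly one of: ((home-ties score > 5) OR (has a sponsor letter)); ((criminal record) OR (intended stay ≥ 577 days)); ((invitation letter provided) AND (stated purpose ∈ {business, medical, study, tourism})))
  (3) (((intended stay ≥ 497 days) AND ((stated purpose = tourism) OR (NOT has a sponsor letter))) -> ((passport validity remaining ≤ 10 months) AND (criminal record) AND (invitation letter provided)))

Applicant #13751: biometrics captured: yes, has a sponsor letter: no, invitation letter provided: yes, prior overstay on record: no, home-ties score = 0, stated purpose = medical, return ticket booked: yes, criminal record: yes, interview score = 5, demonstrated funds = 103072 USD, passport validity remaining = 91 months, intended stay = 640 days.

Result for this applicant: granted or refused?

Refused

Atomic conditions:
  prior overstay on record: no → false
  biometrics captured: yes → true
  demonstrated funds ≤ 230225 USD: 103072 ≤ 230225 is true
  return ticket booked: yes → true
  passport validity remaining ≥ 87 months: 91 ≥ 87 is true
  interview score ≥ 1: 5 ≥ 1 is true
  home-ties score > 5: 0 > 5 is false
  has a sponsor letter: no → false
  criminal record: yes → true
  intended stay ≥ 577 days: 640 ≥ 577 is true
  invitation letter provided: yes → true
  stated purpose ∈ {business, medical, study, tourism}: medical is in the set → true
  intended stay ≥ 497 days: 640 ≥ 497 is true
  stated purpose = tourism: medical == tourism is false
  NOT has a sponsor letter: no → true
  passport validity remaining ≤ 10 months: 91 ≤ 10 is false
Combine:
[1.1.1.1] false OR true = true
[1.1.1] NOT true = false
[1.1.2.1] true → true = true
[1.1.2] NOT true = false
[1.1.3] true AND true = true
[1.1] false OR false OR true = true
[1] NOT true = false
[2.1] false OR false = false
[2.2] true OR true = true
[2.3] true AND true = true
[2] exactly-one(false, true, true) = false
[3.1.2] false OR true = true
[3.1] true AND true = true
[3.2] false AND true AND true = false
[3] true → false = false
[root] false OR false OR false = false
Overall: false → refused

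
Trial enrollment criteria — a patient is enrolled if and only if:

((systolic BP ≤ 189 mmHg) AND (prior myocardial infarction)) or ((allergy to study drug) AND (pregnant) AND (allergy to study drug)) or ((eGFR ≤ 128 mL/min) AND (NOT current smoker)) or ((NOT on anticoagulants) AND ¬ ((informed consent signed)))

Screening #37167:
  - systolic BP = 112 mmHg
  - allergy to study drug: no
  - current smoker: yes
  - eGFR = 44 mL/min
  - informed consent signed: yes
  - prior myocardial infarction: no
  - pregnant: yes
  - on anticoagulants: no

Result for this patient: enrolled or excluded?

Atomic conditions:
  systolic BP ≤ 189 mmHg: 112 ≤ 189 is true
  prior myocardial infarction: no → false
  allergy to study drug: no → false
  pregnant: yes → true
  eGFR ≤ 128 mL/min: 44 ≤ 128 is true
  NOT current smoker: yes → false
  NOT on anticoagulants: no → true
  informed consent signed: yes → true
Combine:
[1] true AND false = false
[2] false AND true AND false = false
[3] true AND false = false
[4.2] NOT true = false
[4] true AND false = false
[root] false OR false OR false OR false = false
Overall: false → excluded

Excluded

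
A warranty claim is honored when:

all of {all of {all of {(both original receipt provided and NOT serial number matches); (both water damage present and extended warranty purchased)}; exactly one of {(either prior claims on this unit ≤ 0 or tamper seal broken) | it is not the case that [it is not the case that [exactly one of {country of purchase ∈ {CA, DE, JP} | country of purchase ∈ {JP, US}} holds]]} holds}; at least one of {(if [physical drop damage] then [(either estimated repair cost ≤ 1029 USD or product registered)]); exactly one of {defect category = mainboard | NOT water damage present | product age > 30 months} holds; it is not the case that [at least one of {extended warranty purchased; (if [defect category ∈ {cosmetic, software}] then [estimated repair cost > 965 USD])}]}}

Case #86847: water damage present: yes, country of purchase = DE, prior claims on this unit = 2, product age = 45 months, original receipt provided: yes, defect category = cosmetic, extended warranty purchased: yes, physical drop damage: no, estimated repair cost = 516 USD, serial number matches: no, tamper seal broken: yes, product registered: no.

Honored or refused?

Atomic conditions:
  original receipt provided: yes → true
  NOT serial number matches: no → true
  water damage present: yes → true
  extended warranty purchased: yes → true
  prior claims on this unit ≤ 0: 2 ≤ 0 is false
  tamper seal broken: yes → true
  country of purchase ∈ {CA, DE, JP}: DE is in the set → true
  country of purchase ∈ {JP, US}: DE is not in the set → false
  physical drop damage: no → false
  estimated repair cost ≤ 1029 USD: 516 ≤ 1029 is true
  product registered: no → false
  defect category = mainboard: cosmetic == mainboard is false
  NOT water damage present: yes → false
  product age > 30 months: 45 > 30 is true
  defect category ∈ {cosmetic, software}: cosmetic is in the set → true
  estimated repair cost > 965 USD: 516 > 965 is false
Combine:
[1.1.1] true AND true = true
[1.1.2] true AND true = true
[1.1] true AND true = true
[1.2.1] false OR true = true
[1.2.2.1.1] exactly-one(true, false) = true
[1.2.2.1] NOT true = false
[1.2.2] NOT false = true
[1.2] exactly-one(true, true) = false
[1] true AND false = false
[2.1.2] true OR false = true
[2.1] false → true (antecedent false ⇒ implication holds) = true
[2.2] exactly-one(false, false, true) = true
[2.3.1.2] true → false = false
[2.3.1] true OR false = true
[2.3] NOT true = false
[2] true OR true OR false = true
[root] false AND true = false
Overall: false → refused

Refused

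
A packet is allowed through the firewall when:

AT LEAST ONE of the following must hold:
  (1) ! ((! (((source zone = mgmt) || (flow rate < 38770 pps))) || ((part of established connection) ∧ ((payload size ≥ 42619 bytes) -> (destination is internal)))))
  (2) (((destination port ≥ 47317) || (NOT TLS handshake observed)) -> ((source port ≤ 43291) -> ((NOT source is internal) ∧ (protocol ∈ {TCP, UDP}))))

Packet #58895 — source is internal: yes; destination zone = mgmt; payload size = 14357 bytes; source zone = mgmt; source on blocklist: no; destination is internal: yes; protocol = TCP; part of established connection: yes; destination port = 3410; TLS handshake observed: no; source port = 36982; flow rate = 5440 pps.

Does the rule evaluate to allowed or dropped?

Dropped

Atomic conditions:
  source zone = mgmt: mgmt == mgmt is true
  flow rate < 38770 pps: 5440 < 38770 is true
  part of established connection: yes → true
  payload size ≥ 42619 bytes: 14357 ≥ 42619 is false
  destination is internal: yes → true
  destination port ≥ 47317: 3410 ≥ 47317 is false
  NOT TLS handshake observed: no → true
  source port ≤ 43291: 36982 ≤ 43291 is true
  NOT source is internal: yes → false
  protocol ∈ {TCP, UDP}: TCP is in the set → true
Combine:
[1.1.1.1] true OR true = true
[1.1.1] NOT true = false
[1.1.2.2] false → true (antecedent false ⇒ implication holds) = true
[1.1.2] true AND true = true
[1.1] false OR true = true
[1] NOT true = false
[2.1] false OR true = true
[2.2.2] false AND true = false
[2.2] true → false = false
[2] true → false = false
[root] false OR false = false
Overall: false → dropped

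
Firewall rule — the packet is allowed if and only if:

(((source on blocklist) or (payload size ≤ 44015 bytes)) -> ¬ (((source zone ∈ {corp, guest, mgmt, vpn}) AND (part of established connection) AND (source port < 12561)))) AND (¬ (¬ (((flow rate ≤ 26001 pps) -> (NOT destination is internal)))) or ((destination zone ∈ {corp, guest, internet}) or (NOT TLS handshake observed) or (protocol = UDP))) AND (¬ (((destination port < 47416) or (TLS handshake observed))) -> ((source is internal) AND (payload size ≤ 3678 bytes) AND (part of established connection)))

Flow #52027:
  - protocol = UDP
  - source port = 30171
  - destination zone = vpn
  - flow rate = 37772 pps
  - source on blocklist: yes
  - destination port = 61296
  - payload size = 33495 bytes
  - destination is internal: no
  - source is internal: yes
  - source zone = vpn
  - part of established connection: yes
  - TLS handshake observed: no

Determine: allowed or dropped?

Dropped

Atomic conditions:
  source on blocklist: yes → true
  payload size ≤ 44015 bytes: 33495 ≤ 44015 is true
  source zone ∈ {corp, guest, mgmt, vpn}: vpn is in the set → true
  part of established connection: yes → true
  source port < 12561: 30171 < 12561 is false
  flow rate ≤ 26001 pps: 37772 ≤ 26001 is false
  NOT destination is internal: no → true
  destination zone ∈ {corp, guest, internet}: vpn is not in the set → false
  NOT TLS handshake observed: no → true
  protocol = UDP: UDP == UDP is true
  destination port < 47416: 61296 < 47416 is false
  TLS handshake observed: no → false
  source is internal: yes → true
  payload size ≤ 3678 bytes: 33495 ≤ 3678 is false
Combine:
[1.1] true OR true = true
[1.2.1] true AND true AND false = false
[1.2] NOT false = true
[1] true → true = true
[2.1.1.1] false → true (antecedent false ⇒ implication holds) = true
[2.1.1] NOT true = false
[2.1] NOT false = true
[2.2] false OR true OR true = true
[2] true OR true = true
[3.1.1] false OR false = false
[3.1] NOT false = true
[3.2] true AND false AND true = false
[3] true → false = false
[root] true AND true AND false = false
Overall: false → dropped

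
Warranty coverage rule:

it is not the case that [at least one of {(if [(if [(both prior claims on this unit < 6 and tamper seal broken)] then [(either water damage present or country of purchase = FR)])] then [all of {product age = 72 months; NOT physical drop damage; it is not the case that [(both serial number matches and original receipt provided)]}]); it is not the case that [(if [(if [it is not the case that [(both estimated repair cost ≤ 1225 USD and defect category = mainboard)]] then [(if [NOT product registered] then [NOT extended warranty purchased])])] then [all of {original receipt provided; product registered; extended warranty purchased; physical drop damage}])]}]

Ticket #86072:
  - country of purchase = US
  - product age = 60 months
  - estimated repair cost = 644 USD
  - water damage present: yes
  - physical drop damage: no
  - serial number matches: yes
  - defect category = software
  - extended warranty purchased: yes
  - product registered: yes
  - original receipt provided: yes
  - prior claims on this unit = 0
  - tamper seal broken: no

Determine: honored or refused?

Refused

Atomic conditions:
  prior claims on this unit < 6: 0 < 6 is true
  tamper seal broken: no → false
  water damage present: yes → true
  country of purchase = FR: US == FR is false
  product age = 72 months: 60 == 72 is false
  NOT physical drop damage: no → true
  serial number matches: yes → true
  original receipt provided: yes → true
  estimated repair cost ≤ 1225 USD: 644 ≤ 1225 is true
  defect category = mainboard: software == mainboard is false
  NOT product registered: yes → false
  NOT extended warranty purchased: yes → false
  product registered: yes → true
  extended warranty purchased: yes → true
  physical drop damage: no → false
Combine:
[1.1.1.1] true AND false = false
[1.1.1.2] true OR false = true
[1.1.1] false → true (antecedent false ⇒ implication holds) = true
[1.1.2.3.1] true AND true = true
[1.1.2.3] NOT true = false
[1.1.2] false AND true AND false = false
[1.1] true → false = false
[1.2.1.1.1.1] true AND false = false
[1.2.1.1.1] NOT false = true
[1.2.1.1.2] false → false (antecedent false ⇒ implication holds) = true
[1.2.1.1] true → true = true
[1.2.1.2] true AND true AND true AND false = false
[1.2.1] true → false = false
[1.2] NOT false = true
[1] false OR true = true
[root] NOT true = false
Overall: false → refused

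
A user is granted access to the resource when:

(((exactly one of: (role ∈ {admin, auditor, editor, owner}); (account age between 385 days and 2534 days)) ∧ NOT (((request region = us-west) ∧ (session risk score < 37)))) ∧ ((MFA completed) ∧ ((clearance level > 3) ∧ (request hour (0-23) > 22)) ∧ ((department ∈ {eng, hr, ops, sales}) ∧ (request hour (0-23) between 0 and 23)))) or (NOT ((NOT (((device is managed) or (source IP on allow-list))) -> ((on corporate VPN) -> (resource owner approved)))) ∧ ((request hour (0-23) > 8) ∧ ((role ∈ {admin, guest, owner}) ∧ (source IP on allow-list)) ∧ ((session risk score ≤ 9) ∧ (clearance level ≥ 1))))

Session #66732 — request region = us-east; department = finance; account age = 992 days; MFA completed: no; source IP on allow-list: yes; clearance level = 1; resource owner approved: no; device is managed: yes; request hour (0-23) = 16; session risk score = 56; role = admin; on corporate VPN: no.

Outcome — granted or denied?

Atomic conditions:
  role ∈ {admin, auditor, editor, owner}: admin is in the set → true
  account age between 385 days and 2534 days: 992 in [385, 2534] is true
  request region = us-west: us-east == us-west is false
  session risk score < 37: 56 < 37 is false
  MFA completed: no → false
  clearance level > 3: 1 > 3 is false
  request hour (0-23) > 22: 16 > 22 is false
  department ∈ {eng, hr, ops, sales}: finance is not in the set → false
  request hour (0-23) between 0 and 23: 16 in [0, 23] is true
  device is managed: yes → true
  source IP on allow-list: yes → true
  on corporate VPN: no → false
  resource owner approved: no → false
  request hour (0-23) > 8: 16 > 8 is true
  role ∈ {admin, guest, owner}: admin is in the set → true
  session risk score ≤ 9: 56 ≤ 9 is false
  clearance level ≥ 1: 1 ≥ 1 is true
Combine:
[1.1.1] exactly-one(true, true) = false
[1.1.2.1] false AND false = false
[1.1.2] NOT false = true
[1.1] false AND true = false
[1.2.2] false AND false = false
[1.2.3] false AND true = false
[1.2] false AND false AND false = false
[1] false AND false = false
[2.1.1.1.1] true OR true = true
[2.1.1.1] NOT true = false
[2.1.1.2] false → false (antecedent false ⇒ implication holds) = true
[2.1.1] false → true (antecedent false ⇒ implication holds) = true
[2.1] NOT true = false
[2.2.2] true AND true = true
[2.2.3] false AND true = false
[2.2] true AND true AND false = false
[2] false AND false = false
[root] false OR false = false
Overall: false → denied

Denied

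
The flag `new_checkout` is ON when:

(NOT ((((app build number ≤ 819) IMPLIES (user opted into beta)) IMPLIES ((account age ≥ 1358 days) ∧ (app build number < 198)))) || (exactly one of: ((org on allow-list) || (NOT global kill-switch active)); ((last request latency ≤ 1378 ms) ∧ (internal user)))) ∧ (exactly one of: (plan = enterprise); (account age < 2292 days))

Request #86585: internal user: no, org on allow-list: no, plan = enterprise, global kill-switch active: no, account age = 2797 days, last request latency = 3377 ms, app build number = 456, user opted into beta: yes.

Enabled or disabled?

Atomic conditions:
  app build number ≤ 819: 456 ≤ 819 is true
  user opted into beta: yes → true
  account age ≥ 1358 days: 2797 ≥ 1358 is true
  app build number < 198: 456 < 198 is false
  org on allow-list: no → false
  NOT global kill-switch active: no → true
  last request latency ≤ 1378 ms: 3377 ≤ 1378 is false
  internal user: no → false
  plan = enterprise: enterprise == enterprise is true
  account age < 2292 days: 2797 < 2292 is false
Combine:
[1.1.1.1] true → true = true
[1.1.1.2] true AND false = false
[1.1.1] true → false = false
[1.1] NOT false = true
[1.2.1] false OR true = true
[1.2.2] false AND false = false
[1.2] exactly-one(true, false) = true
[1] true OR true = true
[2] exactly-one(true, false) = true
[root] true AND true = true
Overall: true → enabled

Enabled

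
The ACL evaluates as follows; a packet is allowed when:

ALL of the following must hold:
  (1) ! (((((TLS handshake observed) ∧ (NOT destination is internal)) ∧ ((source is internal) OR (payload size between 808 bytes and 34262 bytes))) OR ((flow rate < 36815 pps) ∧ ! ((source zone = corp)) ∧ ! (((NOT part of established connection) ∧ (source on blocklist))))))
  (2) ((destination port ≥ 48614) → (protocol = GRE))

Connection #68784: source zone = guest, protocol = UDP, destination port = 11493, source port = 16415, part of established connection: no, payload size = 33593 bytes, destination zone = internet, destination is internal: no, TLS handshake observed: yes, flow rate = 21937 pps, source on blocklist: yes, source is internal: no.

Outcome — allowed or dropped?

Atomic conditions:
  TLS handshake observed: yes → true
  NOT destination is internal: no → true
  source is internal: no → false
  payload size between 808 bytes and 34262 bytes: 33593 in [808, 34262] is true
  flow rate < 36815 pps: 21937 < 36815 is true
  source zone = corp: guest == corp is false
  NOT part of established connection: no → true
  source on blocklist: yes → true
  destination port ≥ 48614: 11493 ≥ 48614 is false
  protocol = GRE: UDP == GRE is false
Combine:
[1.1.1.1] true AND true = true
[1.1.1.2] false OR true = true
[1.1.1] true AND true = true
[1.1.2.2] NOT false = true
[1.1.2.3.1] true AND true = true
[1.1.2.3] NOT true = false
[1.1.2] true AND true AND false = false
[1.1] true OR false = true
[1] NOT true = false
[2] false → false (antecedent false ⇒ implication holds) = true
[root] false AND true = false
Overall: false → dropped

Dropped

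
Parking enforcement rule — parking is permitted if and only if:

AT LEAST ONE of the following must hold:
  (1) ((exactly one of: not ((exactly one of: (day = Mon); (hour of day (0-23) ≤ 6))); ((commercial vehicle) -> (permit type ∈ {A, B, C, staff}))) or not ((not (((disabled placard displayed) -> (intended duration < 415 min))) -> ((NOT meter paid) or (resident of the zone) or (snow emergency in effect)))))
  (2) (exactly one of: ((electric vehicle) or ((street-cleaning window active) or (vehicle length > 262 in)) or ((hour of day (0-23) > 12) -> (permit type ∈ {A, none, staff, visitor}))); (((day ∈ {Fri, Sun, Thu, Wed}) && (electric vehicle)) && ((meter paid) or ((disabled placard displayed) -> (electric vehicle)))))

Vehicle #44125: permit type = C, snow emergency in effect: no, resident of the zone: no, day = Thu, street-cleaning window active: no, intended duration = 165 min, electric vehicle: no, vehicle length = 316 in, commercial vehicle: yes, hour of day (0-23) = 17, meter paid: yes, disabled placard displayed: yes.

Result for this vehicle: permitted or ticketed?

Permitted

Atomic conditions:
  day = Mon: Thu == Mon is false
  hour of day (0-23) ≤ 6: 17 ≤ 6 is false
  commercial vehicle: yes → true
  permit type ∈ {A, B, C, staff}: C is in the set → true
  disabled placard displayed: yes → true
  intended duration < 415 min: 165 < 415 is true
  NOT meter paid: yes → false
  resident of the zone: no → false
  snow emergency in effect: no → false
  electric vehicle: no → false
  street-cleaning window active: no → false
  vehicle length > 262 in: 316 > 262 is true
  hour of day (0-23) > 12: 17 > 12 is true
  permit type ∈ {A, none, staff, visitor}: C is not in the set → false
  day ∈ {Fri, Sun, Thu, Wed}: Thu is in the set → true
  meter paid: yes → true
Combine:
[1.1.1.1] exactly-one(false, false) = false
[1.1.1] NOT false = true
[1.1.2] true → true = true
[1.1] exactly-one(true, true) = false
[1.2.1.1.1] true → true = true
[1.2.1.1] NOT true = false
[1.2.1.2] false OR false OR false = false
[1.2.1] false → false (antecedent false ⇒ implication holds) = true
[1.2] NOT true = false
[1] false OR false = false
[2.1.2] false OR true = true
[2.1.3] true → false = false
[2.1] false OR true OR false = true
[2.2.1] true AND false = false
[2.2.2.2] true → false = false
[2.2.2] true OR false = true
[2.2] false AND true = false
[2] exactly-one(true, false) = true
[root] false OR true = true
Overall: true → permitted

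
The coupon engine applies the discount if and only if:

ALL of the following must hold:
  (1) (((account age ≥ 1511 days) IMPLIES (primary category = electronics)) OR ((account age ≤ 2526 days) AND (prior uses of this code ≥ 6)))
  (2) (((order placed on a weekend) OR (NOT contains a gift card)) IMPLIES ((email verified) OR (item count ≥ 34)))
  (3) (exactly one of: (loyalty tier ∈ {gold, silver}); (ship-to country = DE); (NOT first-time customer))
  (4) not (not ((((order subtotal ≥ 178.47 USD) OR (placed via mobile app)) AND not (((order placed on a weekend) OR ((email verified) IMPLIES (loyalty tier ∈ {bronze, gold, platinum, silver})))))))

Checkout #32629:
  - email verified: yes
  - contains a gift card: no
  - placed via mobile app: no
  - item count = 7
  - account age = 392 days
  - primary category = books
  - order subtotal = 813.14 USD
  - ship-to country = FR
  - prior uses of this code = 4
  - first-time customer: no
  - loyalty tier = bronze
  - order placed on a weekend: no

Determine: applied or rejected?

Atomic conditions:
  account age ≥ 1511 days: 392 ≥ 1511 is false
  primary category = electronics: books == electronics is false
  account age ≤ 2526 days: 392 ≤ 2526 is true
  prior uses of this code ≥ 6: 4 ≥ 6 is false
  order placed on a weekend: no → false
  NOT contains a gift card: no → true
  email verified: yes → true
  item count ≥ 34: 7 ≥ 34 is false
  loyalty tier ∈ {gold, silver}: bronze is not in the set → false
  ship-to country = DE: FR == DE is false
  NOT first-time customer: no → true
  order subtotal ≥ 178.47 USD: 813.14 ≥ 178.47 is true
  placed via mobile app: no → false
  loyalty tier ∈ {bronze, gold, platinum, silver}: bronze is in the set → true
Combine:
[1.1] false → false (antecedent false ⇒ implication holds) = true
[1.2] true AND false = false
[1] true OR false = true
[2.1] false OR true = true
[2.2] true OR false = true
[2] true → true = true
[3] exactly-one(false, false, true) = true
[4.1.1.1] true OR false = true
[4.1.1.2.1.2] true → true = true
[4.1.1.2.1] false OR true = true
[4.1.1.2] NOT true = false
[4.1.1] true AND false = false
[4.1] NOT false = true
[4] NOT true = false
[root] true AND true AND true AND false = false
Overall: false → rejected

Rejected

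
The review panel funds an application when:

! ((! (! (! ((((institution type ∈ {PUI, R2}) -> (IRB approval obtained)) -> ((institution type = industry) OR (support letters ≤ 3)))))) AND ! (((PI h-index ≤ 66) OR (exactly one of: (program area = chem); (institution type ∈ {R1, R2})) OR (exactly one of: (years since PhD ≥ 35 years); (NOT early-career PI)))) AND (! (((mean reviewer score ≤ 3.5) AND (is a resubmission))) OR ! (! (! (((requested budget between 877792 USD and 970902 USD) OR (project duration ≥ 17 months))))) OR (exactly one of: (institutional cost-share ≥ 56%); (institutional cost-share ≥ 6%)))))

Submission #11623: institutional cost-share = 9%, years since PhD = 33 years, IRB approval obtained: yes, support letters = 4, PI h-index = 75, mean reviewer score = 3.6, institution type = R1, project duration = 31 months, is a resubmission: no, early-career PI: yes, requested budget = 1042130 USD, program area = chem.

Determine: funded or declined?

Atomic conditions:
  institution type ∈ {PUI, R2}: R1 is not in the set → false
  IRB approval obtained: yes → true
  institution type = industry: R1 == industry is false
  support letters ≤ 3: 4 ≤ 3 is false
  PI h-index ≤ 66: 75 ≤ 66 is false
  program area = chem: chem == chem is true
  institution type ∈ {R1, R2}: R1 is in the set → true
  years since PhD ≥ 35 years: 33 ≥ 35 is false
  NOT early-career PI: yes → false
  mean reviewer score ≤ 3.5: 3.6 ≤ 3.5 is false
  is a resubmission: no → false
  requested budget between 877792 USD and 970902 USD: 1042130 in [877792, 970902] is false
  project duration ≥ 17 months: 31 ≥ 17 is true
  institutional cost-share ≥ 56%: 9 ≥ 56 is false
  institutional cost-share ≥ 6%: 9 ≥ 6 is true
Combine:
[1.1.1.1.1.1] false → true (antecedent false ⇒ implication holds) = true
[1.1.1.1.1.2] false OR false = false
[1.1.1.1.1] true → false = false
[1.1.1.1] NOT false = true
[1.1.1] NOT true = false
[1.1] NOT false = true
[1.2.1.2] exactly-one(true, true) = false
[1.2.1.3] exactly-one(false, false) = false
[1.2.1] false OR false OR false = false
[1.2] NOT false = true
[1.3.1.1] false AND false = false
[1.3.1] NOT false = true
[1.3.2.1.1.1] false OR true = true
[1.3.2.1.1] NOT true = false
[1.3.2.1] NOT false = true
[1.3.2] NOT true = false
[1.3.3] exactly-one(false, true) = true
[1.3] true OR false OR true = true
[1] true AND true AND true = true
[root] NOT true = false
Overall: false → declined

Declined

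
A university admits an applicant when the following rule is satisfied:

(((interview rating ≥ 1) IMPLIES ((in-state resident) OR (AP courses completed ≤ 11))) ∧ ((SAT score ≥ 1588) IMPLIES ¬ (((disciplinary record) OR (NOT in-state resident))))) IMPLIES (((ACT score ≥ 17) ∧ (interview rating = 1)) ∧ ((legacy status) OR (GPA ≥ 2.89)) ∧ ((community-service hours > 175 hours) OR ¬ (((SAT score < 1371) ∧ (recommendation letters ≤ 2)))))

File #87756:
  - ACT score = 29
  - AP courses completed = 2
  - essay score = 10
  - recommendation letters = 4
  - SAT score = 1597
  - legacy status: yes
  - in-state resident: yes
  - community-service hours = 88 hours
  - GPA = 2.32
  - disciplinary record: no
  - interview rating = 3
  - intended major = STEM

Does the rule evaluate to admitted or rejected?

Rejected

Atomic conditions:
  interview rating ≥ 1: 3 ≥ 1 is true
  in-state resident: yes → true
  AP courses completed ≤ 11: 2 ≤ 11 is true
  SAT score ≥ 1588: 1597 ≥ 1588 is true
  disciplinary record: no → false
  NOT in-state resident: yes → false
  ACT score ≥ 17: 29 ≥ 17 is true
  interview rating = 1: 3 == 1 is false
  legacy status: yes → true
  GPA ≥ 2.89: 2.32 ≥ 2.89 is false
  community-service hours > 175 hours: 88 > 175 is false
  SAT score < 1371: 1597 < 1371 is false
  recommendation letters ≤ 2: 4 ≤ 2 is false
Combine:
[1.1.2] true OR true = true
[1.1] true → true = true
[1.2.2.1] false OR false = false
[1.2.2] NOT false = true
[1.2] true → true = true
[1] true AND true = true
[2.1] true AND false = false
[2.2] true OR false = true
[2.3.2.1] false AND false = false
[2.3.2] NOT false = true
[2.3] false OR true = true
[2] false AND true AND true = false
[root] true → false = false
Overall: false → rejected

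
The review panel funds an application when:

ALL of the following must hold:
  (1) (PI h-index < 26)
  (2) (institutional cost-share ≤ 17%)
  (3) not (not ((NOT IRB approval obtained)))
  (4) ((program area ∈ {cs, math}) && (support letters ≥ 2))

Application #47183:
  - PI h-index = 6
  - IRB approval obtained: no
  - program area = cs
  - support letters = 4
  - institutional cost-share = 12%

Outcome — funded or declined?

Atomic conditions:
  PI h-index < 26: 6 < 26 is true
  institutional cost-share ≤ 17%: 12 ≤ 17 is true
  NOT IRB approval obtained: no → true
  program area ∈ {cs, math}: cs is in the set → true
  support letters ≥ 2: 4 ≥ 2 is true
Combine:
[3.1] NOT true = false
[3] NOT false = true
[4] true AND true = true
[root] true AND true AND true AND true = true
Overall: true → funded

Funded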